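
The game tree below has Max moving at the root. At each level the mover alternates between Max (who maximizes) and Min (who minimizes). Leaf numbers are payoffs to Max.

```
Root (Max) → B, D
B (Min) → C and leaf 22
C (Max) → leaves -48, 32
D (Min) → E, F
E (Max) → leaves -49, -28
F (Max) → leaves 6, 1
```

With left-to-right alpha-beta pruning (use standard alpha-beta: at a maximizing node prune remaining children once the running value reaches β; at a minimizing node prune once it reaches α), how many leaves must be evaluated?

C [α=-∞,β=+∞]: v=32
B [α=-∞,β=+∞]: v=22
E [α=22,β=+∞]: v=-28
D [α=22,β=+∞]: v=-28 after child 1 ≤ α → α-cutoff, skip 1
Root [α=-∞,β=+∞]: v=22
Leaves evaluated: 5 of 7.

5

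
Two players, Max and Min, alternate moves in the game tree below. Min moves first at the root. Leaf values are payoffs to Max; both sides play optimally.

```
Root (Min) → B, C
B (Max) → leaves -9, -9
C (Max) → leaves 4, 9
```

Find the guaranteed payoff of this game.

B (Max): max(-9, -9) = -9
C (Max): max(4, 9) = 9
Root (Min): min(-9, 9) = -9

-9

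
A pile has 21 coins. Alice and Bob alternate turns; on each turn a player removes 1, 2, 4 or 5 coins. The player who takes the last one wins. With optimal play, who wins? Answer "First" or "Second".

Second

Compute winning (W) and losing (L) positions by backward induction:
i:   0  1  2  3  4  5  6  7  8  9 10 11 12 13 14 15 16 17 18 19 20 21
     L  W  W  L  W  W  L  W  W  L  W  W  L  W  W  L  W  W  L  W  W  L
Position 21 is L, so the second player wins.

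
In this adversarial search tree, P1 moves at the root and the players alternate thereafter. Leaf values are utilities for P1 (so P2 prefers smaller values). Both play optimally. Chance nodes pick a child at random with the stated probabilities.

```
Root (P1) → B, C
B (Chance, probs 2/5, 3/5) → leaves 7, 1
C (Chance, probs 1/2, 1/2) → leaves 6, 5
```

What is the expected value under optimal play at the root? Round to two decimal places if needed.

5.5

B (Chance): 2/5·7 + 3/5·1 = 3.4
C (Chance): 1/2·6 + 1/2·5 = 5.5
Root (P1): max(3.4, 5.5) = 5.5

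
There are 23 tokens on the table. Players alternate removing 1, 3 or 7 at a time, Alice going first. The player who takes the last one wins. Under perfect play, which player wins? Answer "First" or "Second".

Mark each pile size as W (mover wins) or L (mover loses):
i:   0  1  2  3  4  5  6  7  8  9 10 11 12 13 14 15 16 17 18 19 20 21 22 23
     L  W  L  W  L  W  L  W  L  W  L  W  L  W  L  W  L  W  L  W  L  W  L  W
Position 23 is W, so the first player wins.

First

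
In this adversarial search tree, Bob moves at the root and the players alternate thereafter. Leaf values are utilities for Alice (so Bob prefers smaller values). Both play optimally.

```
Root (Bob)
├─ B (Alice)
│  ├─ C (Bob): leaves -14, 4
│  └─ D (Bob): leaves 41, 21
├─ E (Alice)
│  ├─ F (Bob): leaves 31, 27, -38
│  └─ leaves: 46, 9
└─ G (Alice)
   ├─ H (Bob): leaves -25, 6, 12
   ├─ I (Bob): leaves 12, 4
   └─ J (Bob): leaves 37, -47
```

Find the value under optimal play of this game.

C (Bob): min(-14, 4) = -14
D (Bob): min(41, 21) = 21
B (Alice): max(-14, 21) = 21
F (Bob): min(31, 27, -38) = -38
E (Alice): max(-38, 46, 9) = 46
H (Bob): min(-25, 6, 12) = -25
I (Bob): min(12, 4) = 4
J (Bob): min(37, -47) = -47
G (Alice): max(-25, 4, -47) = 4
Root (Bob): min(21, 46, 4) = 4

4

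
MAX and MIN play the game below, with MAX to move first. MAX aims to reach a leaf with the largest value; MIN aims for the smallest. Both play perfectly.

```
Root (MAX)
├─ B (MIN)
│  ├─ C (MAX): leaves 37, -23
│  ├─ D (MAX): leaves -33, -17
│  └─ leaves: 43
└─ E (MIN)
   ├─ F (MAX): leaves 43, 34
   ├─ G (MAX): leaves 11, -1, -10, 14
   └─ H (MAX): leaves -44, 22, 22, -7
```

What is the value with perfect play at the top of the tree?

14

C (MAX): max(37, -23) = 37
D (MAX): max(-33, -17) = -17
B (MIN): min(37, -17, 43) = -17
F (MAX): max(43, 34) = 43
G (MAX): max(11, -1, -10, 14) = 14
H (MAX): max(-44, 22, 22, -7) = 22
E (MIN): min(43, 14, 22) = 14
Root (MAX): max(-17, 14) = 14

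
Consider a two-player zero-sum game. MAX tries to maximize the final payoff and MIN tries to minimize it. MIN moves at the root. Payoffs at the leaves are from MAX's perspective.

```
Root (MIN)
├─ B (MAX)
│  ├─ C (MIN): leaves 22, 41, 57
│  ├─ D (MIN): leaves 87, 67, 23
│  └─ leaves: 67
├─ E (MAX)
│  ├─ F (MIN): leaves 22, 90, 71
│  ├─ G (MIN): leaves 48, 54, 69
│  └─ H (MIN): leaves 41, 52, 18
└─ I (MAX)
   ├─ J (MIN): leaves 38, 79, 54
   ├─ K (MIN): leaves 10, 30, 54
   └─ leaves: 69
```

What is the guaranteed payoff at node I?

69

J: min(38, 79, 54) = 38
K: min(10, 30, 54) = 10
I: max(38, 10, 69) = 69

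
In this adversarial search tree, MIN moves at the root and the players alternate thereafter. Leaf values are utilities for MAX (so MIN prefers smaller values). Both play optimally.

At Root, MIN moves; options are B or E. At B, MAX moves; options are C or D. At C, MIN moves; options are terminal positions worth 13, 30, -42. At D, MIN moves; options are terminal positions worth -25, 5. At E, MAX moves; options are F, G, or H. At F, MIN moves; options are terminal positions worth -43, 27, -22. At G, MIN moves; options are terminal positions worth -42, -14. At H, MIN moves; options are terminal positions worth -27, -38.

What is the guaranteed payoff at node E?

-38

F: min(-43, 27, -22) = -43
G: min(-42, -14) = -42
H: min(-27, -38) = -38
E: max(-43, -42, -38) = -38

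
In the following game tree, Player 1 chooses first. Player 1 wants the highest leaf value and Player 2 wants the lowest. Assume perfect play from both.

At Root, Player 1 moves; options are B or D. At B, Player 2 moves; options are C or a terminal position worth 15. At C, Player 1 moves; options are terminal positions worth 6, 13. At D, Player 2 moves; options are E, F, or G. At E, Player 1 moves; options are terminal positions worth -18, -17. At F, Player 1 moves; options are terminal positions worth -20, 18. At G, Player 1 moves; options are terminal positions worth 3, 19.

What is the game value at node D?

-17

E: max(-18, -17) = -17
F: max(-20, 18) = 18
G: max(3, 19) = 19
D: min(-17, 18, 19) = -17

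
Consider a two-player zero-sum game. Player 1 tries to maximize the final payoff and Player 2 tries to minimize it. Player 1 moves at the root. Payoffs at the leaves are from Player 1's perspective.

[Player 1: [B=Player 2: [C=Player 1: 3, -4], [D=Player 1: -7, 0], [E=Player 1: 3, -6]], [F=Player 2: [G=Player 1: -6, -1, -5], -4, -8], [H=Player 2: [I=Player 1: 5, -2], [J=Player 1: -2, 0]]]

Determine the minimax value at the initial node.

0

C (Player 1): max(3, -4) = 3
D (Player 1): max(-7, 0) = 0
E (Player 1): max(3, -6) = 3
B (Player 2): min(3, 0, 3) = 0
G (Player 1): max(-6, -1, -5) = -1
F (Player 2): min(-1, -4, -8) = -8
I (Player 1): max(5, -2) = 5
J (Player 1): max(-2, 0) = 0
H (Player 2): min(5, 0) = 0
Root (Player 1): max(0, -8, 0) = 0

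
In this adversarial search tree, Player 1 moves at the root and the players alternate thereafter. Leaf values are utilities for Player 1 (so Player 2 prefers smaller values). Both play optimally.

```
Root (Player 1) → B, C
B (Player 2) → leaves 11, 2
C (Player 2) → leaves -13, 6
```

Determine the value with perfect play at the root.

2

B (Player 2): min(11, 2) = 2
C (Player 2): min(-13, 6) = -13
Root (Player 1): max(2, -13) = 2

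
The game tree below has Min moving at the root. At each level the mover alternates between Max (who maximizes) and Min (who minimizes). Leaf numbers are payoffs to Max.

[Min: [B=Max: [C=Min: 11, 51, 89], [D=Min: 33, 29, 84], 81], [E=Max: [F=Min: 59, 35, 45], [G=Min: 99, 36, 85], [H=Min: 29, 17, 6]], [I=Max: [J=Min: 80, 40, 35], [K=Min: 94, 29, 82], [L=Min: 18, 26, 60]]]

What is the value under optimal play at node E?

F: min(59, 35, 45) = 35
G: min(99, 36, 85) = 36
H: min(29, 17, 6) = 6
E: max(35, 36, 6) = 36

36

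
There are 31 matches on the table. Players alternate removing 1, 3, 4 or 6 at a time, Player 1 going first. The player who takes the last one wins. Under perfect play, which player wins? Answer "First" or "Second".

First

Compute winning (W) and losing (L) positions by backward induction:
i:   0  1  2  3  4  5  6  7  8  9 10 11 12 13 14 15 16 17 18 19 20 21 22 23 24 25 26 27 28 29 30 31
     L  W  L  W  W  W  W  L  W  L  W  W  W  W  L  W  L  W  W  W  W  L  W  L  W  W  W  W  L  W  L  W
Position 31 is W, so the first player wins.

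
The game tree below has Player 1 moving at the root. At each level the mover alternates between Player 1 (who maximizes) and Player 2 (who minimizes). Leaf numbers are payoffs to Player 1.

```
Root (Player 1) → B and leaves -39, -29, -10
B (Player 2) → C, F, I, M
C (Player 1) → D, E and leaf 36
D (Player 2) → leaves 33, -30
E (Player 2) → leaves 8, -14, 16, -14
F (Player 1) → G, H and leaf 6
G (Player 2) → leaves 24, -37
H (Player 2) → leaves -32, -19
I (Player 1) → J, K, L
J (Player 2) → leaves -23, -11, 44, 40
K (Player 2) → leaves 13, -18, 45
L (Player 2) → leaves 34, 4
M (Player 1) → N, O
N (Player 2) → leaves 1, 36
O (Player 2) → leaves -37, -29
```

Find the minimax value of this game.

1

D (Player 2): min(33, -30) = -30
E (Player 2): min(8, -14, 16, -14) = -14
C (Player 1): max(-30, -14, 36) = 36
G (Player 2): min(24, -37) = -37
H (Player 2): min(-32, -19) = -32
F (Player 1): max(-37, -32, 6) = 6
J (Player 2): min(-23, -11, 44, 40) = -23
K (Player 2): min(13, -18, 45) = -18
L (Player 2): min(34, 4) = 4
I (Player 1): max(-23, -18, 4) = 4
N (Player 2): min(1, 36) = 1
O (Player 2): min(-37, -29) = -37
M (Player 1): max(1, -37) = 1
B (Player 2): min(36, 6, 4, 1) = 1
Root (Player 1): max(1, -39, -29, -10) = 1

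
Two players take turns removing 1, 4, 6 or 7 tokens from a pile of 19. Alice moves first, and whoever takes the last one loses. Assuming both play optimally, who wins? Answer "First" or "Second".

Second

i:   0  1  2  3  4  5  6  7  8  9 10 11 12 13 14 15 16 17 18 19
     W  L  W  L  W  W  L  W  W  W  W  L  W  W  L  W  L  W  W  L
Position 19 is L, so the second player wins.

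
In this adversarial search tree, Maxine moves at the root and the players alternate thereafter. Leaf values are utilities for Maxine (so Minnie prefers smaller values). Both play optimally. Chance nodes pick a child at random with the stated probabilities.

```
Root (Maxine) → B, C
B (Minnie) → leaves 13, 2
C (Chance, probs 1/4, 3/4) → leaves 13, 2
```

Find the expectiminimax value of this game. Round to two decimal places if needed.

4.75

B (Minnie): min(13, 2) = 2
C (Chance): 1/4·13 + 3/4·2 = 4.75
Root (Maxine): max(2, 4.75) = 4.75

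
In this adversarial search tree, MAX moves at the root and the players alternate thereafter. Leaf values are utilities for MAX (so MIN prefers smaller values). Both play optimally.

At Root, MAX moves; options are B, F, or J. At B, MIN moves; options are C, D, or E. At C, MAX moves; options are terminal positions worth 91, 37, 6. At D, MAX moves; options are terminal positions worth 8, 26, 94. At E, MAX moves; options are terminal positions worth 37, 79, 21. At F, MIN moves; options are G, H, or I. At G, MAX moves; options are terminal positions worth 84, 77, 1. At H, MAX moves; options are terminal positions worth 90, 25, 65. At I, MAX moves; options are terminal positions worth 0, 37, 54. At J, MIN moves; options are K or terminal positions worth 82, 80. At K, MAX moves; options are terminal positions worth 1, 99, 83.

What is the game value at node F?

G: max(84, 77, 1) = 84
H: max(90, 25, 65) = 90
I: max(0, 37, 54) = 54
F: min(84, 90, 54) = 54

54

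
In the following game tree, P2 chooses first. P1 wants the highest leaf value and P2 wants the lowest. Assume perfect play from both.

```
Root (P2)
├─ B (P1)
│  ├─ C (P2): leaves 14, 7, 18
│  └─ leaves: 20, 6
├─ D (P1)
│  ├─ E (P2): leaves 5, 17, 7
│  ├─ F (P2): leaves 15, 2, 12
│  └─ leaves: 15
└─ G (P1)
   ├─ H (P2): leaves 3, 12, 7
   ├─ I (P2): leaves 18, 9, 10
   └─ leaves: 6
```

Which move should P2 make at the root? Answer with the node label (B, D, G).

G

C (P2): min(14, 7, 18) = 7
B (P1): max(7, 20, 6) = 20
E (P2): min(5, 17, 7) = 5
F (P2): min(15, 2, 12) = 2
D (P1): max(5, 2, 15) = 15
H (P2): min(3, 12, 7) = 3
I (P2): min(18, 9, 10) = 9
G (P1): max(3, 9, 6) = 9
Root (P2): min(20, 15, 9) = 9
P2 picks the child with the lowest value: G (value 9).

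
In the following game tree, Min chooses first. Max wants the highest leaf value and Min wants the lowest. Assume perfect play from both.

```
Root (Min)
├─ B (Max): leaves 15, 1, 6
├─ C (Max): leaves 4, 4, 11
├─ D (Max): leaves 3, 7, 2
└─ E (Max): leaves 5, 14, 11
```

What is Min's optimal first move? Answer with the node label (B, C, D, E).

D

B (Max): max(15, 1, 6) = 15
C (Max): max(4, 4, 11) = 11
D (Max): max(3, 7, 2) = 7
E (Max): max(5, 14, 11) = 14
Root (Min): min(15, 11, 7, 14) = 7
Min picks the child with the lowest value: D (value 7).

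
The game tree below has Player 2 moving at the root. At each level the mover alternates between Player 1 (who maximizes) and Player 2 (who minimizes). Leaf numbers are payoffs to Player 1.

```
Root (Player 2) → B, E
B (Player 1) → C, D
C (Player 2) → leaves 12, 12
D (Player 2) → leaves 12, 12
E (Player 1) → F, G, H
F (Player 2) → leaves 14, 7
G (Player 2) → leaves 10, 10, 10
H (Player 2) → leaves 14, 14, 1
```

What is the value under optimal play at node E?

F: min(14, 7) = 7
G: min(10, 10, 10) = 10
H: min(14, 14, 1) = 1
E: max(7, 10, 1) = 10

10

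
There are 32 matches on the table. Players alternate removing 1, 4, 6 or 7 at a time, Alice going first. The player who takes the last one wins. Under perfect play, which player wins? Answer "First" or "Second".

First

Mark each pile size as W (mover wins) or L (mover loses):
i:   0  1  2  3  4  5  6  7  8  9 10 11 12 13 14 15 16 17 18 19 20 21 22 23 24 25 26 27 28 29 30 31 32
     L  W  L  W  W  L  W  W  W  W  L  W  W  L  W  L  W  W  L  W  W  W  W  L  W  W  L  W  L  W  W  L  W
Position 32 is W, so the first player wins.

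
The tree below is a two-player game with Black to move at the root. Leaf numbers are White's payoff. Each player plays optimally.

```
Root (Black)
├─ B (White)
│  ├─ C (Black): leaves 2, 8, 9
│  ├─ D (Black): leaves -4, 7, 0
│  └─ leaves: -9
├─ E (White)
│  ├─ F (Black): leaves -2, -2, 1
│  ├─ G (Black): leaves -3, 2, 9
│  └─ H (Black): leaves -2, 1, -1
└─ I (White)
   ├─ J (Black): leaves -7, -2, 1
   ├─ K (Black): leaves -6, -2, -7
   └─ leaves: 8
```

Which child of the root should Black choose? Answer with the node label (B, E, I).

C (Black): min(2, 8, 9) = 2
D (Black): min(-4, 7, 0) = -4
B (White): max(2, -4, -9) = 2
F (Black): min(-2, -2, 1) = -2
G (Black): min(-3, 2, 9) = -3
H (Black): min(-2, 1, -1) = -2
E (White): max(-2, -3, -2) = -2
J (Black): min(-7, -2, 1) = -7
K (Black): min(-6, -2, -7) = -7
I (White): max(-7, -7, 8) = 8
Root (Black): min(2, -2, 8) = -2
Black picks the child with the lowest value: E (value -2).

E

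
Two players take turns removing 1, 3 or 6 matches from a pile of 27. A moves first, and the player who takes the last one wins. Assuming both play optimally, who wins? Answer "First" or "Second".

W/L table (W = player to move can force a win):
i:   0  1  2  3  4  5  6  7  8  9 10 11 12 13 14 15 16 17 18 19 20 21 22 23 24 25 26 27
     L  W  L  W  L  W  W  W  W  L  W  L  W  L  W  W  W  W  L  W  L  W  L  W  W  W  W  L
Position 27 is L, so the second player wins.

Second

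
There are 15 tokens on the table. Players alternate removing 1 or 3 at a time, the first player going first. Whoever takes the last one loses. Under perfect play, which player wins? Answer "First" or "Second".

Compute winning (W) and losing (L) positions by backward induction:
i:   0  1  2  3  4  5  6  7  8  9 10 11 12 13 14 15
     W  L  W  L  W  L  W  L  W  L  W  L  W  L  W  L
Position 15 is L, so the second player wins.

Second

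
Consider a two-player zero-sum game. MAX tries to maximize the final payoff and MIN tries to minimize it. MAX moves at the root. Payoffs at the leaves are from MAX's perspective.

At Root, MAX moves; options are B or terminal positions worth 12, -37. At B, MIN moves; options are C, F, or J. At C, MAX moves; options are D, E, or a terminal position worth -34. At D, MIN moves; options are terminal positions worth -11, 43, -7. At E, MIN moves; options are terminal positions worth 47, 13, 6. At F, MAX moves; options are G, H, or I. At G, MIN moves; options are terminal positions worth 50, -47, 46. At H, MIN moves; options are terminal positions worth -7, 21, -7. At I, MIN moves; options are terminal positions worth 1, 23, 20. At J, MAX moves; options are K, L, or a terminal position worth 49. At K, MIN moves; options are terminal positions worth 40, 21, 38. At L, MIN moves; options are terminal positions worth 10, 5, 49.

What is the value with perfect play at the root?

12

D (MIN): min(-11, 43, -7) = -11
E (MIN): min(47, 13, 6) = 6
C (MAX): max(-11, 6, -34) = 6
G (MIN): min(50, -47, 46) = -47
H (MIN): min(-7, 21, -7) = -7
I (MIN): min(1, 23, 20) = 1
F (MAX): max(-47, -7, 1) = 1
K (MIN): min(40, 21, 38) = 21
L (MIN): min(10, 5, 49) = 5
J (MAX): max(21, 5, 49) = 49
B (MIN): min(6, 1, 49) = 1
Root (MAX): max(1, 12, -37) = 12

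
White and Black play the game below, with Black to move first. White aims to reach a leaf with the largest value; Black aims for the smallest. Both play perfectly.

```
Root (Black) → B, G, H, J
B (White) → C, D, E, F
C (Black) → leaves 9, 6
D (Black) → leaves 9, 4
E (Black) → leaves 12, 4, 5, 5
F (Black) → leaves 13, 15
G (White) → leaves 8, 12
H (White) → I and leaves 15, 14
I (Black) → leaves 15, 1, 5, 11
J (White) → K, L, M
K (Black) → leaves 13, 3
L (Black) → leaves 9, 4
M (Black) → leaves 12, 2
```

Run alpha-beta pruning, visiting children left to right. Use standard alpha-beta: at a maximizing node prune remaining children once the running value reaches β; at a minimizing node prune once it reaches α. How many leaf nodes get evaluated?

C [α=-∞,β=+∞]: v=6
D [α=6,β=+∞]: v=4
E [α=6,β=+∞]: v=4 after child 2 ≤ α → α-cutoff, skip 2
F [α=6,β=+∞]: v=13
B [α=-∞,β=+∞]: v=13
G [α=-∞,β=13]: v=12
I [α=-∞,β=12]: v=1
H [α=-∞,β=12]: v=15 after child 2 ≥ β → β-cutoff, skip 1
K [α=-∞,β=12]: v=3
L [α=3,β=12]: v=4
M [α=4,β=12]: v=2
J [α=-∞,β=12]: v=4
Root [α=-∞,β=+∞]: v=4
Leaves evaluated: 21 of 24.

21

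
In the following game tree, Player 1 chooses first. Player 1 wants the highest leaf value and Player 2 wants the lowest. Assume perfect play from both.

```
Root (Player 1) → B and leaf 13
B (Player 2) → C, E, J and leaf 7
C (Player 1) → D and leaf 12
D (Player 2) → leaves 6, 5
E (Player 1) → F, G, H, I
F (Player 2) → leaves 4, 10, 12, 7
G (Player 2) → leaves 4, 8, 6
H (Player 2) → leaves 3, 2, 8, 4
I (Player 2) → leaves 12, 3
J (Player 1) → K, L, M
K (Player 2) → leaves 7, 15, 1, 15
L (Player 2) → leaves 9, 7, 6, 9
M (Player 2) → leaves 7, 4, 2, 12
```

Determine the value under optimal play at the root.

D (Player 2): min(6, 5) = 5
C (Player 1): max(5, 12) = 12
F (Player 2): min(4, 10, 12, 7) = 4
G (Player 2): min(4, 8, 6) = 4
H (Player 2): min(3, 2, 8, 4) = 2
I (Player 2): min(12, 3) = 3
E (Player 1): max(4, 4, 2, 3) = 4
K (Player 2): min(7, 15, 1, 15) = 1
L (Player 2): min(9, 7, 6, 9) = 6
M (Player 2): min(7, 4, 2, 12) = 2
J (Player 1): max(1, 6, 2) = 6
B (Player 2): min(12, 4, 6, 7) = 4
Root (Player 1): max(4, 13) = 13

13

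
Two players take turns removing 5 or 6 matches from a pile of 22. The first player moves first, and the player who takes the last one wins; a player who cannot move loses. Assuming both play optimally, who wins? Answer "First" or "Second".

Mark each pile size as W (mover wins) or L (mover loses):
i:   0  1  2  3  4  5  6  7  8  9 10 11 12 13 14 15 16 17 18 19 20 21 22
     L  L  L  L  L  W  W  W  W  W  W  L  L  L  L  L  W  W  W  W  W  W  L
Position 22 is L, so the second player wins.

Second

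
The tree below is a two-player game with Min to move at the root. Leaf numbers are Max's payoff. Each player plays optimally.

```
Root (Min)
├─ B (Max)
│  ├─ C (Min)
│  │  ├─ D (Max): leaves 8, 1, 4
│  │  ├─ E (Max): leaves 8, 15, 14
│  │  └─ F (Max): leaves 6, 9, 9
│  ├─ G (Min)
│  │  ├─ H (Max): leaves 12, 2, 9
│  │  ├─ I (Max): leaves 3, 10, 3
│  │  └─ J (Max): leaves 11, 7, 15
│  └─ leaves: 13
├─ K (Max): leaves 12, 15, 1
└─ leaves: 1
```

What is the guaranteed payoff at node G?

H: max(12, 2, 9) = 12
I: max(3, 10, 3) = 10
J: max(11, 7, 15) = 15
G: min(12, 10, 15) = 10

10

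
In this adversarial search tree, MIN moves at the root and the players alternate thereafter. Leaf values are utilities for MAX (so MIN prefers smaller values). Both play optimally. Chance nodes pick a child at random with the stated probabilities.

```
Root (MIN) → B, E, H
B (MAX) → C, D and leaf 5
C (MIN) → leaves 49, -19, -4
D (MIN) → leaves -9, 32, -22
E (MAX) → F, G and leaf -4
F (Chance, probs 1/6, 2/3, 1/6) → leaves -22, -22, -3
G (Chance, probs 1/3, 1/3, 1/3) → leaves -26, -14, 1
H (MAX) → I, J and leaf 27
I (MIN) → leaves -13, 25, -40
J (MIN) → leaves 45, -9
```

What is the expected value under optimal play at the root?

-4

C (MIN): min(49, -19, -4) = -19
D (MIN): min(-9, 32, -22) = -22
B (MAX): max(-19, -22, 5) = 5
F (Chance): 1/6·-22 + 2/3·-22 + 1/6·-3 = -18.83
G (Chance): 1/3·-26 + 1/3·-14 + 1/3·1 = -13
E (MAX): max(-18.83, -13, -4) = -4
I (MIN): min(-13, 25, -40) = -40
J (MIN): min(45, -9) = -9
H (MAX): max(-40, -9, 27) = 27
Root (MIN): min(5, -4, 27) = -4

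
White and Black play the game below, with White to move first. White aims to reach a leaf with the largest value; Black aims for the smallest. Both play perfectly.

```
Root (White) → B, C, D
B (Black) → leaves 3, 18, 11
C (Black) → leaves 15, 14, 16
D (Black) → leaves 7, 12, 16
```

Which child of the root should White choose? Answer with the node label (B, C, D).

B (Black): min(3, 18, 11) = 3
C (Black): min(15, 14, 16) = 14
D (Black): min(7, 12, 16) = 7
Root (White): max(3, 14, 7) = 14
White picks the child with the highest value: C (value 14).

C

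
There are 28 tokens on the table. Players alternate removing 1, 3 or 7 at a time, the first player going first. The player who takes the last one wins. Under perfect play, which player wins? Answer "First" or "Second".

Compute winning (W) and losing (L) positions by backward induction:
i:   0  1  2  3  4  5  6  7  8  9 10 11 12 13 14 15 16 17 18 19 20 21 22 23 24 25 26 27 28
     L  W  L  W  L  W  L  W  L  W  L  W  L  W  L  W  L  W  L  W  L  W  L  W  L  W  L  W  L
Position 28 is L, so the second player wins.

Second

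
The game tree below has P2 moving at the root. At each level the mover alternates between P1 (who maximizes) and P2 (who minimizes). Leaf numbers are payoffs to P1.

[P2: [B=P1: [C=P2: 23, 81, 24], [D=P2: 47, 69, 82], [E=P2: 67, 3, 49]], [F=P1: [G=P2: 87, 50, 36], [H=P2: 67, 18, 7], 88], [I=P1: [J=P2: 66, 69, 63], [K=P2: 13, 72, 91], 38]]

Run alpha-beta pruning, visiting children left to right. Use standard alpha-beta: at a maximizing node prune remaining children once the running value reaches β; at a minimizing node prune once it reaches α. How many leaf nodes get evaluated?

C [α=-∞,β=+∞]: v=23
D [α=23,β=+∞]: v=47
E [α=47,β=+∞]: v=3 after child 2 ≤ α → α-cutoff, skip 1
B [α=-∞,β=+∞]: v=47
G [α=-∞,β=47]: v=36
H [α=36,β=47]: v=18 after child 2 ≤ α → α-cutoff, skip 1
F [α=-∞,β=47]: v=88
J [α=-∞,β=47]: v=63
I [α=-∞,β=47]: v=63 after child 1 ≥ β → β-cutoff, skip 2
Root [α=-∞,β=+∞]: v=47
Leaves evaluated: 17 of 23.

17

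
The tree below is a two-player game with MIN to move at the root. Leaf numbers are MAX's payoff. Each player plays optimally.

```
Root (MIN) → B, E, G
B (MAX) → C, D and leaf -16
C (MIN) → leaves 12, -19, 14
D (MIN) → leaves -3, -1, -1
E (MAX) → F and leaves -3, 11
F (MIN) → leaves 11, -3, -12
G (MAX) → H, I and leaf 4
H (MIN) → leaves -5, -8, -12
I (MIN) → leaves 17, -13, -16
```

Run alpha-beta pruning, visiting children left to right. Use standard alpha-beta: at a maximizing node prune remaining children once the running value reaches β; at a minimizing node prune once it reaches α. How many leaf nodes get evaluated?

17

C [α=-∞,β=+∞]: v=-19
D [α=-19,β=+∞]: v=-3
B [α=-∞,β=+∞]: v=-3
F [α=-∞,β=-3]: v=-12
E [α=-∞,β=-3]: v=-3 after child 2 ≥ β → β-cutoff, skip 1
H [α=-∞,β=-3]: v=-12
I [α=-12,β=-3]: v=-13 after child 2 ≤ α → α-cutoff, skip 1
G [α=-∞,β=-3]: v=4
Root [α=-∞,β=+∞]: v=-3
Leaves evaluated: 17 of 19.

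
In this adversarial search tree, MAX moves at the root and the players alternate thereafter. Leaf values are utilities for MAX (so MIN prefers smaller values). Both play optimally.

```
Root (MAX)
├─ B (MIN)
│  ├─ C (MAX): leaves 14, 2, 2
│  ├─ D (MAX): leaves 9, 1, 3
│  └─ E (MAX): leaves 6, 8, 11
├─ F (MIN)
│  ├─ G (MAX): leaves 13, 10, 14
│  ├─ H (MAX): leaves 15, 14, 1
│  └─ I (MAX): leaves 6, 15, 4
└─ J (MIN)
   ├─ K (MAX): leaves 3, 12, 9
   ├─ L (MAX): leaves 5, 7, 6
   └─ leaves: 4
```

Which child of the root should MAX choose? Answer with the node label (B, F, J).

F

C (MAX): max(14, 2, 2) = 14
D (MAX): max(9, 1, 3) = 9
E (MAX): max(6, 8, 11) = 11
B (MIN): min(14, 9, 11) = 9
G (MAX): max(13, 10, 14) = 14
H (MAX): max(15, 14, 1) = 15
I (MAX): max(6, 15, 4) = 15
F (MIN): min(14, 15, 15) = 14
K (MAX): max(3, 12, 9) = 12
L (MAX): max(5, 7, 6) = 7
J (MIN): min(12, 7, 4) = 4
Root (MAX): max(9, 14, 4) = 14
MAX picks the child with the highest value: F (value 14).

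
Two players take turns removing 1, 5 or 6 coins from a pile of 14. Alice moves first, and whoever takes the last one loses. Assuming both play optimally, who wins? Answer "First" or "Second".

i:   0  1  2  3  4  5  6  7  8  9 10 11 12 13 14
     W  L  W  L  W  L  W  W  W  W  W  W  L  W  L
Position 14 is L, so the second player wins.

Second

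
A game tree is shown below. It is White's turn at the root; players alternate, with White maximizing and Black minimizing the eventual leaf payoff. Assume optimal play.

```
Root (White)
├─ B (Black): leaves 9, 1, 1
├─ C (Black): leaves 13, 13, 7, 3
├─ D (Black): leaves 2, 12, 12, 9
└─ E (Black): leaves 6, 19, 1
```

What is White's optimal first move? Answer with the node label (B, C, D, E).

B (Black): min(9, 1, 1) = 1
C (Black): min(13, 13, 7, 3) = 3
D (Black): min(2, 12, 12, 9) = 2
E (Black): min(6, 19, 1) = 1
Root (White): max(1, 3, 2, 1) = 3
White picks the child with the highest value: C (value 3).

C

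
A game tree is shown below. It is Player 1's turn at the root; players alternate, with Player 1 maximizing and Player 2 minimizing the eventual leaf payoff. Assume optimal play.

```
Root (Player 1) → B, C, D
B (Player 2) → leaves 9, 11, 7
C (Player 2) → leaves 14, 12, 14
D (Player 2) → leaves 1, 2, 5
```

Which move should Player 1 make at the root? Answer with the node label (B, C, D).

B (Player 2): min(9, 11, 7) = 7
C (Player 2): min(14, 12, 14) = 12
D (Player 2): min(1, 2, 5) = 1
Root (Player 1): max(7, 12, 1) = 12
Player 1 picks the child with the highest value: C (value 12).

C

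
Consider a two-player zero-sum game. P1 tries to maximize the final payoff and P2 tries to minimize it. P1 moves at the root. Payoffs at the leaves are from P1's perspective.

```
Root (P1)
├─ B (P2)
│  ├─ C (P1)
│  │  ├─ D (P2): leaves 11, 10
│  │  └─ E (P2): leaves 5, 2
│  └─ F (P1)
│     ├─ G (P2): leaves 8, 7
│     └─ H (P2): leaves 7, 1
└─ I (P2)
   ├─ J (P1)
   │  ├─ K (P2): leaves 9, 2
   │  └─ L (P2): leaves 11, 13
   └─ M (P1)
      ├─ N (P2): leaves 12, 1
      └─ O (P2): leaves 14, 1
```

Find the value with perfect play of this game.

7

D (P2): min(11, 10) = 10
E (P2): min(5, 2) = 2
C (P1): max(10, 2) = 10
G (P2): min(8, 7) = 7
H (P2): min(7, 1) = 1
F (P1): max(7, 1) = 7
B (P2): min(10, 7) = 7
K (P2): min(9, 2) = 2
L (P2): min(11, 13) = 11
J (P1): max(2, 11) = 11
N (P2): min(12, 1) = 1
O (P2): min(14, 1) = 1
M (P1): max(1, 1) = 1
I (P2): min(11, 1) = 1
Root (P1): max(7, 1) = 7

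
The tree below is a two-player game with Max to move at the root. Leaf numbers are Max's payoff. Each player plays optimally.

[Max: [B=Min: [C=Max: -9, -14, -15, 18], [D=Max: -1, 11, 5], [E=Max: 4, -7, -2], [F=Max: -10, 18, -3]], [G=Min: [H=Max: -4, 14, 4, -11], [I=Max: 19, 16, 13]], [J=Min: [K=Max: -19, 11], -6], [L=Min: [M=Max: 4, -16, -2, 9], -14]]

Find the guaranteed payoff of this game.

14

C (Max): max(-9, -14, -15, 18) = 18
D (Max): max(-1, 11, 5) = 11
E (Max): max(4, -7, -2) = 4
F (Max): max(-10, 18, -3) = 18
B (Min): min(18, 11, 4, 18) = 4
H (Max): max(-4, 14, 4, -11) = 14
I (Max): max(19, 16, 13) = 19
G (Min): min(14, 19) = 14
K (Max): max(-19, 11) = 11
J (Min): min(11, -6) = -6
M (Max): max(4, -16, -2, 9) = 9
L (Min): min(9, -14) = -14
Root (Max): max(4, 14, -6, -14) = 14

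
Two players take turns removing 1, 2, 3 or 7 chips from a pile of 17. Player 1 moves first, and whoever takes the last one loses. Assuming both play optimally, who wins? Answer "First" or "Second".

W/L table (W = player to move can force a win):
i:   0  1  2  3  4  5  6  7  8  9 10 11 12 13 14 15 16 17
     W  L  W  W  W  L  W  W  W  L  W  W  W  L  W  W  W  L
Position 17 is L, so the second player wins.

Second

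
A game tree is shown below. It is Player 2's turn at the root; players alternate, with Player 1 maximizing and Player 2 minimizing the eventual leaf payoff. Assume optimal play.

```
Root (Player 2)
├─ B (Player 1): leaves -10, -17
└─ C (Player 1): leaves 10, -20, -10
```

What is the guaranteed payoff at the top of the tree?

B (Player 1): max(-10, -17) = -10
C (Player 1): max(10, -20, -10) = 10
Root (Player 2): min(-10, 10) = -10

-10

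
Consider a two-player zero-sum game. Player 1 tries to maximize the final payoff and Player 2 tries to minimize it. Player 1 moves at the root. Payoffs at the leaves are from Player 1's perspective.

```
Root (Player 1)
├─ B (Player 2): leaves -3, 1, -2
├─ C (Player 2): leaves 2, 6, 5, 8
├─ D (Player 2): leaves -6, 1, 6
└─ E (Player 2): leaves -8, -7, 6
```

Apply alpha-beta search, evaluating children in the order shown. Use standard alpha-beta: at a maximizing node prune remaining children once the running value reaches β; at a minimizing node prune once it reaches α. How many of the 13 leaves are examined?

9

B [α=-∞,β=+∞]: v=-3
C [α=-3,β=+∞]: v=2
D [α=2,β=+∞]: v=-6 after child 1 ≤ α → α-cutoff, skip 2
E [α=2,β=+∞]: v=-8 after child 1 ≤ α → α-cutoff, skip 2
Root [α=-∞,β=+∞]: v=2
Leaves evaluated: 9 of 13.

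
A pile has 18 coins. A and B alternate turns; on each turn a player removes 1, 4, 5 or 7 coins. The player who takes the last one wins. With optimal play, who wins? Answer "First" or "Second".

Positions where the player to move wins (W) vs loses (L):
i:   0  1  2  3  4  5  6  7  8  9 10 11 12 13 14 15 16 17 18
     L  W  L  W  W  W  W  W  L  W  L  W  W  W  W  W  L  W  L
Position 18 is L, so the second player wins.

Second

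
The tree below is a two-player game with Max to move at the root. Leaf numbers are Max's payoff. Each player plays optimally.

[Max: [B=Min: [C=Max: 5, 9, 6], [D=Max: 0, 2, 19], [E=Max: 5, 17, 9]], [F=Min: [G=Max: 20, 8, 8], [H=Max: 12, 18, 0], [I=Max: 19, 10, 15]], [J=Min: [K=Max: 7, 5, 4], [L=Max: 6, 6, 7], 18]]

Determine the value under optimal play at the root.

C (Max): max(5, 9, 6) = 9
D (Max): max(0, 2, 19) = 19
E (Max): max(5, 17, 9) = 17
B (Min): min(9, 19, 17) = 9
G (Max): max(20, 8, 8) = 20
H (Max): max(12, 18, 0) = 18
I (Max): max(19, 10, 15) = 19
F (Min): min(20, 18, 19) = 18
K (Max): max(7, 5, 4) = 7
L (Max): max(6, 6, 7) = 7
J (Min): min(7, 7, 18) = 7
Root (Max): max(9, 18, 7) = 18

18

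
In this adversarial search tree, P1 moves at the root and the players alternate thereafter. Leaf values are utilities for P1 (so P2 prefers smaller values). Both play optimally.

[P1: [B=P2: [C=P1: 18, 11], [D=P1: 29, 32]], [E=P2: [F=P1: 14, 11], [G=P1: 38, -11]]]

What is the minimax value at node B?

C: max(18, 11) = 18
D: max(29, 32) = 32
B: min(18, 32) = 18

18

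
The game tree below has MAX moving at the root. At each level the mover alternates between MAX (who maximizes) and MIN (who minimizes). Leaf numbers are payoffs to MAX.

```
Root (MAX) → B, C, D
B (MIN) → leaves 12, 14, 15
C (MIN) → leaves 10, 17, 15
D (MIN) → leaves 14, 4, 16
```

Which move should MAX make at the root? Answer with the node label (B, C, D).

B (MIN): min(12, 14, 15) = 12
C (MIN): min(10, 17, 15) = 10
D (MIN): min(14, 4, 16) = 4
Root (MAX): max(12, 10, 4) = 12
MAX picks the child with the highest value: B (value 12).

B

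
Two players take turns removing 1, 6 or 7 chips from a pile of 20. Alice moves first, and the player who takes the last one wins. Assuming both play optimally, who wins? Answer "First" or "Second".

First

Compute winning (W) and losing (L) positions by backward induction:
i:   0  1  2  3  4  5  6  7  8  9 10 11 12 13 14 15 16 17 18 19 20
     L  W  L  W  L  W  W  W  W  W  W  W  L  W  L  W  L  W  W  W  W
Position 20 is W, so the first player wins.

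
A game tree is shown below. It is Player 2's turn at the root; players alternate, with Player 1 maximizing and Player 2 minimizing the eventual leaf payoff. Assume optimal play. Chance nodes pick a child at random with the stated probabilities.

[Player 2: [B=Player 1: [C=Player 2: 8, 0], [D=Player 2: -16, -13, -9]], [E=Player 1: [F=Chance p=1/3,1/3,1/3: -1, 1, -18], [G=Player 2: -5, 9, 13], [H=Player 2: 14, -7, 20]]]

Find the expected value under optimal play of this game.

-5

C (Player 2): min(8, 0) = 0
D (Player 2): min(-16, -13, -9) = -16
B (Player 1): max(0, -16) = 0
F (Chance): 1/3·-1 + 1/3·1 + 1/3·-18 = -6
G (Player 2): min(-5, 9, 13) = -5
H (Player 2): min(14, -7, 20) = -7
E (Player 1): max(-6, -5, -7) = -5
Root (Player 2): min(0, -5) = -5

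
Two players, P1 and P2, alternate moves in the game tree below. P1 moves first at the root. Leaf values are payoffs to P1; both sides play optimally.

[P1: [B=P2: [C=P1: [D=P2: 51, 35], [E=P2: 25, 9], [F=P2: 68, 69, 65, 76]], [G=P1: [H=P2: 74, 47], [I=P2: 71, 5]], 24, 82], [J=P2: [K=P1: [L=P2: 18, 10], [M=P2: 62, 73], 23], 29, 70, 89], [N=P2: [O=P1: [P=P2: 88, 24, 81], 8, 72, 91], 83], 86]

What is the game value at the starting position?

86

D (P2): min(51, 35) = 35
E (P2): min(25, 9) = 9
F (P2): min(68, 69, 65, 76) = 65
C (P1): max(35, 9, 65) = 65
H (P2): min(74, 47) = 47
I (P2): min(71, 5) = 5
G (P1): max(47, 5) = 47
B (P2): min(65, 47, 24, 82) = 24
L (P2): min(18, 10) = 10
M (P2): min(62, 73) = 62
K (P1): max(10, 62, 23) = 62
J (P2): min(62, 29, 70, 89) = 29
P (P2): min(88, 24, 81) = 24
O (P1): max(24, 8, 72, 91) = 91
N (P2): min(91, 83) = 83
Root (P1): max(24, 29, 83, 86) = 86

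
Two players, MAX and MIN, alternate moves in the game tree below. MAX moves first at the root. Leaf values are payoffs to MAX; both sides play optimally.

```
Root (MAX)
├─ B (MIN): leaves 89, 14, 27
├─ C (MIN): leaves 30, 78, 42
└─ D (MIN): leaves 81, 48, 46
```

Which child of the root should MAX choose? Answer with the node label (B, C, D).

B (MIN): min(89, 14, 27) = 14
C (MIN): min(30, 78, 42) = 30
D (MIN): min(81, 48, 46) = 46
Root (MAX): max(14, 30, 46) = 46
MAX picks the child with the highest value: D (value 46).

D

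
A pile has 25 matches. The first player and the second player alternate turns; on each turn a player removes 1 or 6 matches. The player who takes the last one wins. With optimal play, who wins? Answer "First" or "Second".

Compute winning (W) and losing (L) positions by backward induction:
i:   0  1  2  3  4  5  6  7  8  9 10 11 12 13 14 15 16 17 18 19 20 21 22 23 24 25
     L  W  L  W  L  W  W  L  W  L  W  L  W  W  L  W  L  W  L  W  W  L  W  L  W  L
Position 25 is L, so the second player wins.

Second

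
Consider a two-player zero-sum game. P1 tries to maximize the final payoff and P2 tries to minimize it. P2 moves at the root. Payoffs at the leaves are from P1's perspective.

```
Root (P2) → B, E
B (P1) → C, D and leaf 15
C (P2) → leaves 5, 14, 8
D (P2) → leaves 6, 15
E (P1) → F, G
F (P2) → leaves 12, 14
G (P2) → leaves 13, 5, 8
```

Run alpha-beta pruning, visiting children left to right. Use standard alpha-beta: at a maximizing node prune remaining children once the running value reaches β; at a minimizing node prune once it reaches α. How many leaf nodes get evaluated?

10

C [α=-∞,β=+∞]: v=5
D [α=5,β=+∞]: v=6
B [α=-∞,β=+∞]: v=15
F [α=-∞,β=15]: v=12
G [α=12,β=15]: v=5 after child 2 ≤ α → α-cutoff, skip 1
E [α=-∞,β=15]: v=12
Root [α=-∞,β=+∞]: v=12
Leaves evaluated: 10 of 11.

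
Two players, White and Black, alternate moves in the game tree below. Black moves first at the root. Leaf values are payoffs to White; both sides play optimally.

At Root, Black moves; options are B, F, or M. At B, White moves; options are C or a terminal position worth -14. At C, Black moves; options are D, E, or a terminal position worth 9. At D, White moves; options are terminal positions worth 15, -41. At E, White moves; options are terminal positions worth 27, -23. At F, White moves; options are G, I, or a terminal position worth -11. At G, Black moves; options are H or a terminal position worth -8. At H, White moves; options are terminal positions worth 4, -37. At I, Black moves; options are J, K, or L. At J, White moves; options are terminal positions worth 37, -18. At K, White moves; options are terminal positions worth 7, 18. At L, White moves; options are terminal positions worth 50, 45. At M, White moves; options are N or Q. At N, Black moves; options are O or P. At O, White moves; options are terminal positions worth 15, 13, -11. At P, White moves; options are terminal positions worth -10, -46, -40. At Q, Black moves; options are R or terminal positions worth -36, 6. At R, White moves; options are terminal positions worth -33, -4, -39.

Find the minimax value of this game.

-10

D (White): max(15, -41) = 15
E (White): max(27, -23) = 27
C (Black): min(15, 27, 9) = 9
B (White): max(9, -14) = 9
H (White): max(4, -37) = 4
G (Black): min(4, -8) = -8
J (White): max(37, -18) = 37
K (White): max(7, 18) = 18
L (White): max(50, 45) = 50
I (Black): min(37, 18, 50) = 18
F (White): max(-8, 18, -11) = 18
O (White): max(15, 13, -11) = 15
P (White): max(-10, -46, -40) = -10
N (Black): min(15, -10) = -10
R (White): max(-33, -4, -39) = -4
Q (Black): min(-4, -36, 6) = -36
M (White): max(-10, -36) = -10
Root (Black): min(9, 18, -10) = -10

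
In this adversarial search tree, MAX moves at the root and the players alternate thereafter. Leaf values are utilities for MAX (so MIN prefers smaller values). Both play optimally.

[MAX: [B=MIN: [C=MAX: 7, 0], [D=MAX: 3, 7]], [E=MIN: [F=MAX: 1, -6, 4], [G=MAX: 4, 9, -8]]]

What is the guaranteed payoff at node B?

C: max(7, 0) = 7
D: max(3, 7) = 7
B: min(7, 7) = 7

7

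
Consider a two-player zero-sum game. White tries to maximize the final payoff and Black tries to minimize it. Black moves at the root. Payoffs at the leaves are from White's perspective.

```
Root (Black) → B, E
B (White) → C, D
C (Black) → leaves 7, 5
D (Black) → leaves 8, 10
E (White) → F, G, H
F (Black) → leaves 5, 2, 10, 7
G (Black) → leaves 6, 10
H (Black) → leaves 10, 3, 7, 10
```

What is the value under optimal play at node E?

6

F: min(5, 2, 10, 7) = 2
G: min(6, 10) = 6
H: min(10, 3, 7, 10) = 3
E: max(2, 6, 3) = 6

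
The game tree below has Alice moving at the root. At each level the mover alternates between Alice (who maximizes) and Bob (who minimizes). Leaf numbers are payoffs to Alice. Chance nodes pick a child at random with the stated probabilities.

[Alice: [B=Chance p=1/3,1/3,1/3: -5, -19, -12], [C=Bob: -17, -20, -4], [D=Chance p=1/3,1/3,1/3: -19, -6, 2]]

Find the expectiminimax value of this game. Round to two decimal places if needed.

-7.67

B (Chance): 1/3·-5 + 1/3·-19 + 1/3·-12 = -12
C (Bob): min(-17, -20, -4) = -20
D (Chance): 1/3·-19 + 1/3·-6 + 1/3·2 = -7.67
Root (Alice): max(-12, -20, -7.67) = -7.67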